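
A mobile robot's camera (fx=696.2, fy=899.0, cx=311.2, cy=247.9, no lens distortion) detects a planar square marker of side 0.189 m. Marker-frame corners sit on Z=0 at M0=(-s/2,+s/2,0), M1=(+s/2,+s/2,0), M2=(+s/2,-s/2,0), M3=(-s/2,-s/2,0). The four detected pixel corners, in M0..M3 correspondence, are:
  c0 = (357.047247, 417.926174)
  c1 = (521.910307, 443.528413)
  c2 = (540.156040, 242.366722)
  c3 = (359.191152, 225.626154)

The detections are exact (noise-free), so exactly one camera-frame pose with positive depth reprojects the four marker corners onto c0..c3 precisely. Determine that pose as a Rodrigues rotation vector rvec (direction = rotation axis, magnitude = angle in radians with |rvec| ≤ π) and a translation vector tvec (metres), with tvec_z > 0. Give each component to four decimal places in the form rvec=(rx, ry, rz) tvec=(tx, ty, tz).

rvec=(0.3765, 0.2380, 0.0333) tvec=(0.1453, 0.0762, 0.7736)

Intrinsics K: fx=696.2, fy=899.0, cx=311.2, cy=247.9
Marker side s = 0.189 m; corners in marker frame (Z=0):
  M0 = (-0.0945, +0.0945, 0)
  M1 = (+0.0945, +0.0945, 0)
  M2 = (+0.0945, -0.0945, 0)
  M3 = (-0.0945, -0.0945, 0)
Detected image corners:
  c0 = (357.047247, 417.926174) px
  c1 = (521.910307, 443.528413) px
  c2 = (540.156040, 242.366722) px
  c3 = (359.191152, 225.626154) px
Planar DLT: solve 8×8 A·h = b for H (H[2,2]=1):
  H  [+784.26175 +158.67891 +441.98166]
  H  [+16.84732 +1198.34427 +336.49349]
  H  [-0.28952 +0.47563 +1.00000]
B = K⁻¹H; ‖b₁‖=1.292605, ‖b₂‖=1.292605; λ = 2/(‖b₁‖+‖b₂‖) = 0.773631, sign → tz>0 ⇒ λ=+0.773631
r₁ = λ·B[:,0] = (+0.97161,+0.07626,-0.22398); r₂ = λ·B[:,1] = (+0.01185,+0.92976,+0.36796)
r₃ = r₁×r₂ = (+0.23631,-0.36017,+0.90246); SVD([r₁ r₂ r₃]) → R = UVᵀ:
  R  [+0.97161 +0.01185 +0.23631]
  R  [+0.07626 +0.92976 -0.36017]
  R  [-0.22398 +0.36796 +0.90246]
t = (+0.14533, +0.07624, +0.77363) m
tr R = 2.803832; θ = arccos((tr R − 1)/2) = 0.446611 rad = 25.589°
axis k = ((R−Rᵀ)₃₂, (R−Rᵀ)₁₃, (R−Rᵀ)₂₁) / (2 sinθ) = (+0.842918, +0.532850, +0.074566)
rvec = θ·k = (+0.376457, +0.237977, +0.033302)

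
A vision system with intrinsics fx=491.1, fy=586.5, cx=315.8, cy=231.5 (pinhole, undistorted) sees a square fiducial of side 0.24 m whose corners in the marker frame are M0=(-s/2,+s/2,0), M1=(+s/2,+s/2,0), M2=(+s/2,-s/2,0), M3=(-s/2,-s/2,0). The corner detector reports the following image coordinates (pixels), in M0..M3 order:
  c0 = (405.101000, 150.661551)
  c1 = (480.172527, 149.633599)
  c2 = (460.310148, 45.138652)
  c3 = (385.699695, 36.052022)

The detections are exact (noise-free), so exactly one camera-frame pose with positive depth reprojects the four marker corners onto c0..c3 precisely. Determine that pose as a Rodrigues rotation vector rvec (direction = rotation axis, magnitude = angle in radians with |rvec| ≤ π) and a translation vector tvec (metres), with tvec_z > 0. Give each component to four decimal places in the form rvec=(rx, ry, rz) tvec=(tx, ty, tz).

rvec=(-0.1928, -0.4812, -0.1251) tvec=(0.2918, -0.2820, 1.2083)

Intrinsics K: fx=491.1, fy=586.5, cx=315.8, cy=231.5
Marker side s = 0.24 m; corners in marker frame (Z=0):
  M0 = (-0.1200, +0.1200, 0)
  M1 = (+0.1200, +0.1200, 0)
  M2 = (+0.1200, -0.1200, 0)
  M3 = (-0.1200, -0.1200, 0)
Detected image corners:
  c0 = (405.101000, 150.661551) px
  c1 = (480.172527, 149.633599) px
  c2 = (460.310148, 45.138652) px
  c3 = (385.699695, 36.052022) px
Planar DLT: solve 8×8 A·h = b for H (H[2,2]=1):
  H  [+480.36100 +26.52391 +434.41885]
  H  [+54.24928 +443.29326 +94.62546]
  H  [+0.38940 -0.12781 +1.00000]
B = K⁻¹H; ‖b₁‖=0.827630, ‖b₂‖=0.827630; λ = 2/(‖b₁‖+‖b₂‖) = 1.208270, sign → tz>0 ⇒ λ=+1.208270
r₁ = λ·B[:,0] = (+0.87930,-0.07395,+0.47049); r₂ = λ·B[:,1] = (+0.16457,+0.97420,-0.15443)
r₃ = r₁×r₂ = (-0.44694,+0.21322,+0.86878); SVD([r₁ r₂ r₃]) → R = UVᵀ:
  R  [+0.87930 +0.16457 -0.44694]
  R  [-0.07395 +0.97420 +0.21322]
  R  [+0.47049 -0.15443 +0.86878]
t = (+0.29184, -0.28198, +1.20827) m
tr R = 2.722284; θ = arccos((tr R − 1)/2) = 0.533284 rad = 30.555°
axis k = ((R−Rᵀ)₃₂, (R−Rᵀ)₁₃, (R−Rᵀ)₂₁) / (2 sinθ) = (-0.361604, -0.902336, -0.234591)
rvec = θ·k = (-0.192838, -0.481201, -0.125104)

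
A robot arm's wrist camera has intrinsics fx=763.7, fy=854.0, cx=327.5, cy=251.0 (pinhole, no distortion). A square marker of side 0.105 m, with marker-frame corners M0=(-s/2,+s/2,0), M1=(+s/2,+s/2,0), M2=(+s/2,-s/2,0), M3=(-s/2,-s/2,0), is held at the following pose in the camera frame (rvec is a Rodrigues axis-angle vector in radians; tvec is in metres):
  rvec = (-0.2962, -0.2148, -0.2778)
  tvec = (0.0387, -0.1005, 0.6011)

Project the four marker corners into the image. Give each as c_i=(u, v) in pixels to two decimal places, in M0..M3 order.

c0=(334.28, 191.82) c1=(459.40, 159.02) c2=(415.48, 31.66) c3=(294.06, 57.49)

Intrinsics K: fx=763.7, fy=854.0, cx=327.5, cy=251.0
Marker side s = 0.105 m; corners in marker frame (Z=0):
  M0 = (-0.0525, +0.0525, 0)
  M1 = (+0.0525, +0.0525, 0)
  M2 = (+0.0525, -0.0525, 0)
  M3 = (-0.0525, -0.0525, 0)
rvec = (-0.2962, -0.2148, -0.2778), |rvec| = θ = 0.45940 rad = 26.322°
Rodrigues: sinθ=0.44341, 1−cosθ=0.10368; R = I + sinθ·[k]× + (1−cosθ)·[k]×²:
    [+0.93942 +0.29939 -0.16690]
    [-0.23687 +0.91899 +0.31521]
    [+0.24775 -0.25658 +0.93423]
t = (0.0387, -0.1005, 0.6011) m
M0: Pc = R·M0+t = (+0.00510, -0.03982, +0.57462); u = 763.7·(+0.00510)/0.57462 + 327.5 = 334.2758, v = 854.0·(-0.03982)/0.57462 + 251.0 = 191.8239
M1: Pc = R·M1+t = (+0.10374, -0.06469, +0.60064); u = 763.7·(+0.10374)/0.60064 + 327.5 = 459.4005, v = 854.0·(-0.06469)/0.60064 + 251.0 = 159.0234
M2: Pc = R·M2+t = (+0.07230, -0.16118, +0.62758); u = 763.7·(+0.07230)/0.62758 + 327.5 = 415.4842, v = 854.0·(-0.16118)/0.62758 + 251.0 = 31.6643
M3: Pc = R·M3+t = (-0.02634, -0.13631, +0.60156); u = 763.7·(-0.02634)/0.60156 + 327.5 = 294.0640, v = 854.0·(-0.13631)/0.60156 + 251.0 = 57.4885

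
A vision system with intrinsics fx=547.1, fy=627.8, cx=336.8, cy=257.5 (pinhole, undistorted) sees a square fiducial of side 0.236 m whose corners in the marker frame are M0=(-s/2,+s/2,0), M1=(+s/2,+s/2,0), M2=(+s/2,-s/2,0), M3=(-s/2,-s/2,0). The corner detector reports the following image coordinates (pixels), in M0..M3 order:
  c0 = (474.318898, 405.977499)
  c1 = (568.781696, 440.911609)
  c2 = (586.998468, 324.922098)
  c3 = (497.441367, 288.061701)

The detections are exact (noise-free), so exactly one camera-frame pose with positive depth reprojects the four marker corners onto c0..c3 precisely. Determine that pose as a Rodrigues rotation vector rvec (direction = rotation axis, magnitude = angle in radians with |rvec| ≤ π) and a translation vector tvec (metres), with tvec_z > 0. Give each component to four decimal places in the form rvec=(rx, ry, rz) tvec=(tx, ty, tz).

Intrinsics K: fx=547.1, fy=627.8, cx=336.8, cy=257.5
Marker side s = 0.236 m; corners in marker frame (Z=0):
  M0 = (-0.1180, +0.1180, 0)
  M1 = (+0.1180, +0.1180, 0)
  M2 = (+0.1180, -0.1180, 0)
  M3 = (-0.1180, -0.1180, 0)
Detected image corners:
  c0 = (474.318898, 405.977499) px
  c1 = (568.781696, 440.911609) px
  c2 = (586.998468, 324.922098) px
  c3 = (497.441367, 288.061701) px
Planar DLT: solve 8×8 A·h = b for H (H[2,2]=1):
  H  [+458.86136 -192.03460 +532.83154]
  H  [+199.70581 +423.71751 +363.88676]
  H  [+0.13016 -0.19668 +1.00000]
B = K⁻¹H; ‖b₁‖=0.813924, ‖b₂‖=0.813924; λ = 2/(‖b₁‖+‖b₂‖) = 1.228615, sign → tz>0 ⇒ λ=+1.228615
r₁ = λ·B[:,0] = (+0.93201,+0.32524,+0.15992); r₂ = λ·B[:,1] = (-0.28249,+0.92834,-0.24164)
r₃ = r₁×r₂ = (-0.22705,+0.18004,+0.95710); SVD([r₁ r₂ r₃]) → R = UVᵀ:
  R  [+0.93201 -0.28249 -0.22705]
  R  [+0.32524 +0.92834 +0.18004]
  R  [+0.15992 -0.24164 +0.95710]
t = (+0.44023, +0.20820, +1.22862) m
tr R = 2.817446; θ = arccos((tr R − 1)/2) = 0.430582 rad = 24.671°
axis k = ((R−Rᵀ)₃₂, (R−Rᵀ)₁₃, (R−Rᵀ)₂₁) / (2 sinθ) = (-0.505132, -0.463540, +0.727992)
rvec = θ·k = (-0.217501, -0.199592, +0.313460)

rvec=(-0.2175, -0.1996, 0.3135) tvec=(0.4402, 0.2082, 1.2286)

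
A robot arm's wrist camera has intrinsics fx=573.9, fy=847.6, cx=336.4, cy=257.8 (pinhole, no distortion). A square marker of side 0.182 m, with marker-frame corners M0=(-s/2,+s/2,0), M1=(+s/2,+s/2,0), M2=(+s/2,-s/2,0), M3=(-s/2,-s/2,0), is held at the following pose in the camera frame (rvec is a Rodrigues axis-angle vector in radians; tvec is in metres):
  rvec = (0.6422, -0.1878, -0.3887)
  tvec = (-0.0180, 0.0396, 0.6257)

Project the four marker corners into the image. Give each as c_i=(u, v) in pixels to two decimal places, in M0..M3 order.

c0=(273.49, 437.31) c1=(413.05, 343.08) c2=(374.58, 163.09) c3=(206.76, 273.02)

Intrinsics K: fx=573.9, fy=847.6, cx=336.4, cy=257.8
Marker side s = 0.182 m; corners in marker frame (Z=0):
  M0 = (-0.0910, +0.0910, 0)
  M1 = (+0.0910, +0.0910, 0)
  M2 = (+0.0910, -0.0910, 0)
  M3 = (-0.0910, -0.0910, 0)
rvec = (0.6422, -0.1878, -0.3887), |rvec| = θ = 0.77381 rad = 44.336°
Rodrigues: sinθ=0.69886, 1−cosθ=0.28474; R = I + sinθ·[k]× + (1−cosθ)·[k]×²:
    [+0.91138 +0.29370 -0.28832]
    [-0.40841 +0.73203 -0.54529]
    [+0.05090 +0.61472 +0.78710]
t = (-0.0180, 0.0396, 0.6257) m
M0: Pc = R·M0+t = (-0.07421, +0.14338, +0.67701); u = 573.9·(-0.07421)/0.67701 + 336.4 = 273.4931, v = 847.6·(+0.14338)/0.67701 + 257.8 = 437.3085
M1: Pc = R·M1+t = (+0.09166, +0.06905, +0.68627); u = 573.9·(+0.09166)/0.68627 + 336.4 = 413.0533, v = 847.6·(+0.06905)/0.68627 + 257.8 = 343.0815
M2: Pc = R·M2+t = (+0.03821, -0.06418, +0.57439); u = 573.9·(+0.03821)/0.57439 + 336.4 = 374.5759, v = 847.6·(-0.06418)/0.57439 + 257.8 = 163.0939
M3: Pc = R·M3+t = (-0.12766, +0.01015, +0.56513); u = 573.9·(-0.12766)/0.56513 + 336.4 = 206.7562, v = 847.6·(+0.01015)/0.56513 + 257.8 = 273.0242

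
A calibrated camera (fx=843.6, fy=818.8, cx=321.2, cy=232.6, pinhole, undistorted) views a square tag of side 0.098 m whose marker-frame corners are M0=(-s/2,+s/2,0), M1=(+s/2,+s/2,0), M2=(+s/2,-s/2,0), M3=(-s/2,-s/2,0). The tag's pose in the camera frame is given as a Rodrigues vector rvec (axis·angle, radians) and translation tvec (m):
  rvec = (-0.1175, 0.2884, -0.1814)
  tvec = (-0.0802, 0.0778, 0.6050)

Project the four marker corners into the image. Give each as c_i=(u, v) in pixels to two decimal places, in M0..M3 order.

c0=(157.68, 413.64) c1=(283.50, 395.23) c2=(262.16, 260.52) c3=(140.04, 284.27)

Intrinsics K: fx=843.6, fy=818.8, cx=321.2, cy=232.6
Marker side s = 0.098 m; corners in marker frame (Z=0):
  M0 = (-0.0490, +0.0490, 0)
  M1 = (+0.0490, +0.0490, 0)
  M2 = (+0.0490, -0.0490, 0)
  M3 = (-0.0490, -0.0490, 0)
rvec = (-0.1175, 0.2884, -0.1814), |rvec| = θ = 0.36040 rad = 20.649°
Rodrigues: sinθ=0.35265, 1−cosθ=0.06424; R = I + sinθ·[k]× + (1−cosθ)·[k]×²:
    [+0.94259 +0.16074 +0.29274]
    [-0.19426 +0.97690 +0.08910]
    [-0.27165 -0.14085 +0.95203]
t = (-0.0802, 0.0778, 0.6050) m
M0: Pc = R·M0+t = (-0.11851, +0.13519, +0.61141); u = 843.6·(-0.11851)/0.61141 + 321.2 = 157.6836, v = 818.8·(+0.13519)/0.61141 + 232.6 = 413.6420
M1: Pc = R·M1+t = (-0.02614, +0.11615, +0.58479); u = 843.6·(-0.02614)/0.58479 + 321.2 = 283.4951, v = 818.8·(+0.11615)/0.58479 + 232.6 = 395.2283
M2: Pc = R·M2+t = (-0.04189, +0.02041, +0.59859); u = 843.6·(-0.04189)/0.59859 + 321.2 = 262.1647, v = 818.8·(+0.02041)/0.59859 + 232.6 = 260.5231
M3: Pc = R·M3+t = (-0.13426, +0.03945, +0.62521); u = 843.6·(-0.13426)/0.62521 + 321.2 = 140.0391, v = 818.8·(+0.03945)/0.62521 + 232.6 = 284.2662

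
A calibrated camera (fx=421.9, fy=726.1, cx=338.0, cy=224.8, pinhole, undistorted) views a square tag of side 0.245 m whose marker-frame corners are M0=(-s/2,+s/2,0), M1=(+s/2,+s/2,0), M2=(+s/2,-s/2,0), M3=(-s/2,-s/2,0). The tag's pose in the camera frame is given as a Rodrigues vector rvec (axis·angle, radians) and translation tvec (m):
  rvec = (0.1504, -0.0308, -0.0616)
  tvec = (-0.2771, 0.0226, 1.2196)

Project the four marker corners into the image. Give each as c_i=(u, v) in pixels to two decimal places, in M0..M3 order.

Intrinsics K: fx=421.9, fy=726.1, cx=338.0, cy=224.8
Marker side s = 0.245 m; corners in marker frame (Z=0):
  M0 = (-0.1225, +0.1225, 0)
  M1 = (+0.1225, +0.1225, 0)
  M2 = (+0.1225, -0.1225, 0)
  M3 = (-0.1225, -0.1225, 0)
rvec = (0.1504, -0.0308, -0.0616), |rvec| = θ = 0.16542 rad = 9.478°
Rodrigues: sinθ=0.16467, 1−cosθ=0.01365; R = I + sinθ·[k]× + (1−cosθ)·[k]×²:
    [+0.99763 +0.05901 -0.03528]
    [-0.06363 +0.98682 -0.14877]
    [+0.02604 +0.15066 +0.98824]
t = (-0.2771, 0.0226, 1.2196) m
M0: Pc = R·M0+t = (-0.39208, +0.15128, +1.23487); u = 421.9·(-0.39208)/1.23487 + 338.0 = 204.0428, v = 726.1·(+0.15128)/1.23487 + 224.8 = 313.7528
M1: Pc = R·M1+t = (-0.14766, +0.13569, +1.24125); u = 421.9·(-0.14766)/1.24125 + 338.0 = 287.8099, v = 726.1·(+0.13569)/1.24125 + 224.8 = 304.1761
M2: Pc = R·M2+t = (-0.16212, -0.10608, +1.20433); u = 421.9·(-0.16212)/1.20433 + 338.0 = 281.2070, v = 726.1·(-0.10608)/1.20433 + 224.8 = 160.8434
M3: Pc = R·M3+t = (-0.40654, -0.09049, +1.19795); u = 421.9·(-0.40654)/1.19795 + 338.0 = 194.8237, v = 726.1·(-0.09049)/1.19795 + 224.8 = 169.9519

c0=(204.04, 313.75) c1=(287.81, 304.18) c2=(281.21, 160.84) c3=(194.82, 169.95)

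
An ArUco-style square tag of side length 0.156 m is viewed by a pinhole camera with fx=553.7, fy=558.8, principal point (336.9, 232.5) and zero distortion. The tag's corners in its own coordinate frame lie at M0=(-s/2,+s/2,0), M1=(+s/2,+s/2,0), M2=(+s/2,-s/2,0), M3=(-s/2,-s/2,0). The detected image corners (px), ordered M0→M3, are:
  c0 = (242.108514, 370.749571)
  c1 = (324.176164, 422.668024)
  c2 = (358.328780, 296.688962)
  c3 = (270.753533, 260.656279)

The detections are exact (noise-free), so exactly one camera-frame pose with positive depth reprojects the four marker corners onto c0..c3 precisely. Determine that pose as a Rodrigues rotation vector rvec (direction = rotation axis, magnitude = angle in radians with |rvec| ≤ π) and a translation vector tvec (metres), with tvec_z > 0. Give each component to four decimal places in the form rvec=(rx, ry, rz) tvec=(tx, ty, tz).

Intrinsics K: fx=553.7, fy=558.8, cx=336.9, cy=232.5
Marker side s = 0.156 m; corners in marker frame (Z=0):
  M0 = (-0.0780, +0.0780, 0)
  M1 = (+0.0780, +0.0780, 0)
  M2 = (+0.0780, -0.0780, 0)
  M3 = (-0.0780, -0.0780, 0)
Detected image corners:
  c0 = (242.108514, 370.749571) px
  c1 = (324.176164, 422.668024) px
  c2 = (358.328780, 296.688962) px
  c3 = (270.753533, 260.656279) px
Planar DLT: solve 8×8 A·h = b for H (H[2,2]=1):
  H  [+276.31585 -174.60219 +295.77868]
  H  [-19.80923 +781.83796 +336.54861]
  H  [-0.89443 +0.08513 +1.00000]
B = K⁻¹H; ‖b₁‖=1.414835, ‖b₂‖=1.414835; λ = 2/(‖b₁‖+‖b₂‖) = 0.706796, sign → tz>0 ⇒ λ=+0.706796
r₁ = λ·B[:,0] = (+0.73737,+0.23798,-0.63218); r₂ = λ·B[:,1] = (-0.25949,+0.96387,+0.06017)
r₃ = r₁×r₂ = (+0.62366,+0.11968,+0.77248); SVD([r₁ r₂ r₃]) → R = UVᵀ:
  R  [+0.73737 -0.25949 +0.62366]
  R  [+0.23798 +0.96387 +0.11968]
  R  [-0.63218 +0.06017 +0.77248]
t = (-0.05249, +0.13161, +0.70680) m
tr R = 2.473718; θ = arccos((tr R − 1)/2) = 0.742384 rad = 42.535°
axis k = ((R−Rᵀ)₃₂, (R−Rᵀ)₁₃, (R−Rᵀ)₂₁) / (2 sinθ) = (-0.044011, +0.928814, +0.367923)
rvec = θ·k = (-0.032673, +0.689536, +0.273140)

rvec=(-0.0327, 0.6895, 0.2731) tvec=(-0.0525, 0.1316, 0.7068)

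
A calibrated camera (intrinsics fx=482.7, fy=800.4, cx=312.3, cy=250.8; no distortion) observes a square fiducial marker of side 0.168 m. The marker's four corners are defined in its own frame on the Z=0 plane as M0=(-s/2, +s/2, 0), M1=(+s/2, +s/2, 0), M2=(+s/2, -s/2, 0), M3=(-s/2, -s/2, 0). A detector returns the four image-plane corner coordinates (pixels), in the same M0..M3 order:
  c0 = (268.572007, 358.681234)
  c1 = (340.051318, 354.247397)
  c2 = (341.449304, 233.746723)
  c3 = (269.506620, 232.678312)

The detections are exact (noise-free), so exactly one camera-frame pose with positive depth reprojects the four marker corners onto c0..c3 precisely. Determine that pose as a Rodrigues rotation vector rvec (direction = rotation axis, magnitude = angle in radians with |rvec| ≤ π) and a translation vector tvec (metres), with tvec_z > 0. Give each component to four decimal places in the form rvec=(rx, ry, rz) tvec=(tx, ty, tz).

Intrinsics K: fx=482.7, fy=800.4, cx=312.3, cy=250.8
Marker side s = 0.168 m; corners in marker frame (Z=0):
  M0 = (-0.0840, +0.0840, 0)
  M1 = (+0.0840, +0.0840, 0)
  M2 = (+0.0840, -0.0840, 0)
  M3 = (-0.0840, -0.0840, 0)
Detected image corners:
  c0 = (268.572007, 358.681234) px
  c1 = (340.051318, 354.247397) px
  c2 = (341.449304, 233.746723) px
  c3 = (269.506620, 232.678312) px
Planar DLT: solve 8×8 A·h = b for H (H[2,2]=1):
  H  [+508.04350 +6.07444 +305.69481]
  H  [+68.44412 +745.89253 +295.04112]
  H  [+0.26631 +0.04279 +1.00000]
B = K⁻¹H; ‖b₁‖=0.919611, ‖b₂‖=0.919611; λ = 2/(‖b₁‖+‖b₂‖) = 1.087416, sign → tz>0 ⇒ λ=+1.087416
r₁ = λ·B[:,0] = (+0.95715,+0.00225,+0.28959); r₂ = λ·B[:,1] = (-0.01642,+0.99878,+0.04653)
r₃ = r₁×r₂ = (-0.28914,-0.04930,+0.95602); SVD([r₁ r₂ r₃]) → R = UVᵀ:
  R  [+0.95715 -0.01642 -0.28914]
  R  [+0.00225 +0.99878 -0.04930]
  R  [+0.28959 +0.04653 +0.95602]
t = (-0.01488, +0.06011, +1.08742) m
tr R = 2.911947; θ = arccos((tr R − 1)/2) = 0.297836 rad = 17.065°
axis k = ((R−Rᵀ)₃₂, (R−Rᵀ)₁₃, (R−Rᵀ)₂₁) / (2 sinθ) = (+0.163281, -0.986067, +0.031808)
rvec = θ·k = (+0.048631, -0.293687, +0.009474)

rvec=(0.0486, -0.2937, 0.0095) tvec=(-0.0149, 0.0601, 1.0874)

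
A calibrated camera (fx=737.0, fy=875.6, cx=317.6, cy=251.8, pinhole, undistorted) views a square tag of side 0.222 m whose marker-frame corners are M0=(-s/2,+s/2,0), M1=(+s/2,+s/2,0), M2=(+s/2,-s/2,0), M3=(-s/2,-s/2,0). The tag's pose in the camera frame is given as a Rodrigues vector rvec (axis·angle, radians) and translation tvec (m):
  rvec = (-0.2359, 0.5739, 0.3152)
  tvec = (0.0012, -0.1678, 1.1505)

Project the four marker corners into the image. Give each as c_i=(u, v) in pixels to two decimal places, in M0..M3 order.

c0=(239.88, 186.00) c1=(351.87, 219.13) c2=(403.71, 56.78) c3=(289.08, 41.00)

Intrinsics K: fx=737.0, fy=875.6, cx=317.6, cy=251.8
Marker side s = 0.222 m; corners in marker frame (Z=0):
  M0 = (-0.1110, +0.1110, 0)
  M1 = (+0.1110, +0.1110, 0)
  M2 = (+0.1110, -0.1110, 0)
  M3 = (-0.1110, -0.1110, 0)
rvec = (-0.2359, 0.5739, 0.3152), |rvec| = θ = 0.69596 rad = 39.876°
Rodrigues: sinθ=0.64112, 1−cosθ=0.23256; R = I + sinθ·[k]× + (1−cosθ)·[k]×²:
    [+0.79416 -0.35537 +0.49298]
    [+0.22536 +0.92558 +0.30417]
    [-0.56438 -0.13046 +0.81514]
t = (0.0012, -0.1678, 1.1505) m
M0: Pc = R·M0+t = (-0.12640, -0.09008, +1.19867); u = 737.0·(-0.12640)/1.19867 + 317.6 = 239.8846, v = 875.6·(-0.09008)/1.19867 + 251.8 = 186.0014
M1: Pc = R·M1+t = (+0.04991, -0.04005, +1.07337); u = 737.0·(+0.04991)/1.07337 + 317.6 = 351.8663, v = 875.6·(-0.04005)/1.07337 + 251.8 = 219.1328
M2: Pc = R·M2+t = (+0.12880, -0.24552, +1.10233); u = 737.0·(+0.12880)/1.10233 + 317.6 = 403.7114, v = 875.6·(-0.24552)/1.10233 + 251.8 = 56.7767
M3: Pc = R·M3+t = (-0.04751, -0.29555, +1.22763); u = 737.0·(-0.04751)/1.22763 + 317.6 = 289.0802, v = 875.6·(-0.29555)/1.22763 + 251.8 = 40.9971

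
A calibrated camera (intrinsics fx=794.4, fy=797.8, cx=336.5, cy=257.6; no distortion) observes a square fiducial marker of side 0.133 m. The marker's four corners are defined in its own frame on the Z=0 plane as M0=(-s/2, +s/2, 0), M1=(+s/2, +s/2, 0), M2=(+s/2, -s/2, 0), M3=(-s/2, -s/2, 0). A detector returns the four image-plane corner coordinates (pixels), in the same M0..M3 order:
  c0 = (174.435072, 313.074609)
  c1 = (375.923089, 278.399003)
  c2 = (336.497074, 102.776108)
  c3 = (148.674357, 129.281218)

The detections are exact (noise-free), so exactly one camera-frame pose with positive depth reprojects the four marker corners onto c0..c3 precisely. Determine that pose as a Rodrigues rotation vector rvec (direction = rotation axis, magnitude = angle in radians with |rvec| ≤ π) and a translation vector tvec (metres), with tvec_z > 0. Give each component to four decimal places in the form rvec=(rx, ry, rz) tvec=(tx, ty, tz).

Intrinsics K: fx=794.4, fy=797.8, cx=336.5, cy=257.6
Marker side s = 0.133 m; corners in marker frame (Z=0):
  M0 = (-0.0665, +0.0665, 0)
  M1 = (+0.0665, +0.0665, 0)
  M2 = (+0.0665, -0.0665, 0)
  M3 = (-0.0665, -0.0665, 0)
Detected image corners:
  c0 = (174.435072, 313.074609) px
  c1 = (375.923089, 278.399003) px
  c2 = (336.497074, 102.776108) px
  c3 = (148.674357, 129.281218) px
Planar DLT: solve 8×8 A·h = b for H (H[2,2]=1):
  H  [+1525.05992 +98.63114 +259.85169]
  H  [-178.39708 +1233.56937 +202.23440]
  H  [+0.24501 -0.56886 +1.00000]
B = K⁻¹H; ‖b₁‖=1.857270, ‖b₂‖=1.857270; λ = 2/(‖b₁‖+‖b₂‖) = 0.538425, sign → tz>0 ⇒ λ=+0.538425
r₁ = λ·B[:,0] = (+0.97777,-0.16299,+0.13192); r₂ = λ·B[:,1] = (+0.19659,+0.93142,-0.30629)
r₃ = r₁×r₂ = (-0.07295,+0.32542,+0.94275); SVD([r₁ r₂ r₃]) → R = UVᵀ:
  R  [+0.97777 +0.19659 -0.07295]
  R  [-0.16299 +0.93142 +0.32542]
  R  [+0.13192 -0.30629 +0.94275]
t = (-0.05195, -0.03737, +0.53842) m
tr R = 2.851938; θ = arccos((tr R − 1)/2) = 0.387202 rad = 22.185°
axis k = ((R−Rᵀ)₃₂, (R−Rᵀ)₁₃, (R−Rᵀ)₂₁) / (2 sinθ) = (-0.836476, -0.271279, -0.476146)
rvec = θ·k = (-0.323885, -0.105040, -0.184365)

rvec=(-0.3239, -0.1050, -0.1844) tvec=(-0.0520, -0.0374, 0.5384)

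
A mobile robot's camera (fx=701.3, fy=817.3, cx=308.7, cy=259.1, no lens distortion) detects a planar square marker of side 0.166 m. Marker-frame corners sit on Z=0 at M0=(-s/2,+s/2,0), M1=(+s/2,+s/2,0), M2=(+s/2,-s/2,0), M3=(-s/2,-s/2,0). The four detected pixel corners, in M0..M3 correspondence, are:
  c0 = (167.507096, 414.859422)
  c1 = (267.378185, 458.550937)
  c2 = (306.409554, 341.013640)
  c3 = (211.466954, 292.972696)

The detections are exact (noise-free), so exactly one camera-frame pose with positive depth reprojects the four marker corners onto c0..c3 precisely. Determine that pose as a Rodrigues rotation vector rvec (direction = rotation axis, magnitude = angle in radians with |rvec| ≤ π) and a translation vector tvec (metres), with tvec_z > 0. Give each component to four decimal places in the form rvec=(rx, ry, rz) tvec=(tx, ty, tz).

Intrinsics K: fx=701.3, fy=817.3, cx=308.7, cy=259.1
Marker side s = 0.166 m; corners in marker frame (Z=0):
  M0 = (-0.0830, +0.0830, 0)
  M1 = (+0.0830, +0.0830, 0)
  M2 = (+0.0830, -0.0830, 0)
  M3 = (-0.0830, -0.0830, 0)
Detected image corners:
  c0 = (167.507096, 414.859422) px
  c1 = (267.378185, 458.550937) px
  c2 = (306.409554, 341.013640) px
  c3 = (211.466954, 292.972696) px
Planar DLT: solve 8×8 A·h = b for H (H[2,2]=1):
  H  [+655.29487 -292.93919 +239.67010]
  H  [+385.24160 +652.30307 +376.49485]
  H  [+0.28855 -0.18188 +1.00000]
B = K⁻¹H; ‖b₁‖=0.937786, ‖b₂‖=0.937786; λ = 2/(‖b₁‖+‖b₂‖) = 1.066342, sign → tz>0 ⇒ λ=+1.066342
r₁ = λ·B[:,0] = (+0.86095,+0.40508,+0.30770); r₂ = λ·B[:,1] = (-0.36005,+0.91255,-0.19394)
r₃ = r₁×r₂ = (-0.35935,+0.05619,+0.93151); SVD([r₁ r₂ r₃]) → R = UVᵀ:
  R  [+0.86095 -0.36005 -0.35935]
  R  [+0.40508 +0.91255 +0.05619]
  R  [+0.30770 -0.19394 +0.93151]
t = (-0.10496, +0.15317, +1.06634) m
tr R = 2.705008; θ = arccos((tr R − 1)/2) = 0.550040 rad = 31.515°
axis k = ((R−Rᵀ)₃₂, (R−Rᵀ)₁₃, (R−Rᵀ)₂₁) / (2 sinθ) = (-0.239257, -0.638054, +0.731876)
rvec = θ·k = (-0.131601, -0.350955, +0.402561)

rvec=(-0.1316, -0.3510, 0.4026) tvec=(-0.1050, 0.1532, 1.0663)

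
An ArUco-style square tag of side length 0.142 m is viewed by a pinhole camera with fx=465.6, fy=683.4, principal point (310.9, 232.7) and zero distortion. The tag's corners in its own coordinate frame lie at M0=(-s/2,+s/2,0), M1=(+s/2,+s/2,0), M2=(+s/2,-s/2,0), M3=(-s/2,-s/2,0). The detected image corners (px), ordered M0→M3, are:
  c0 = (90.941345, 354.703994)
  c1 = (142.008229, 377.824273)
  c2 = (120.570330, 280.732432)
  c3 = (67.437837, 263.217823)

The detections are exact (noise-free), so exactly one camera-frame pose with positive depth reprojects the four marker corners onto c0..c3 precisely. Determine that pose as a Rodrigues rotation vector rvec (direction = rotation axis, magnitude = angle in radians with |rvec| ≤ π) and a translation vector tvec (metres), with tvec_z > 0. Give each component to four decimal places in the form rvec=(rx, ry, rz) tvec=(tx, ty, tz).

rvec=(0.4706, 0.4966, 0.0127) tvec=(-0.3825, 0.1109, 0.8635)

Intrinsics K: fx=465.6, fy=683.4, cx=310.9, cy=232.7
Marker side s = 0.142 m; corners in marker frame (Z=0):
  M0 = (-0.0710, +0.0710, 0)
  M1 = (+0.0710, +0.0710, 0)
  M2 = (+0.0710, -0.0710, 0)
  M3 = (-0.0710, -0.0710, 0)
Detected image corners:
  c0 = (90.941345, 354.703994) px
  c1 = (142.008229, 377.824273) px
  c2 = (120.570330, 280.732432) px
  c3 = (67.437837, 263.217823) px
Planar DLT: solve 8×8 A·h = b for H (H[2,2]=1):
  H  [+311.08144 +211.86190 +104.66741]
  H  [-24.67266 +825.02608 +320.43557]
  H  [-0.52790 +0.50689 +1.00000]
B = K⁻¹H; ‖b₁‖=1.158017, ‖b₂‖=1.158017; λ = 2/(‖b₁‖+‖b₂‖) = 0.863545, sign → tz>0 ⇒ λ=+0.863545
r₁ = λ·B[:,0] = (+0.88136,+0.12405,-0.45587); r₂ = λ·B[:,1] = (+0.10065,+0.89346,+0.43772)
r₃ = r₁×r₂ = (+0.46160,-0.43168,+0.77497); SVD([r₁ r₂ r₃]) → R = UVᵀ:
  R  [+0.88136 +0.10065 +0.46160]
  R  [+0.12405 +0.89346 -0.43168]
  R  [-0.45587 +0.43772 +0.77497]
t = (-0.38250, +0.11086, +0.86355) m
tr R = 2.549793; θ = arccos((tr R − 1)/2) = 0.684245 rad = 39.204°
axis k = ((R−Rᵀ)₃₂, (R−Rᵀ)₁₃, (R−Rᵀ)₂₁) / (2 sinθ) = (+0.687721, +0.725740, +0.018506)
rvec = θ·k = (+0.470569, +0.496584, +0.012662)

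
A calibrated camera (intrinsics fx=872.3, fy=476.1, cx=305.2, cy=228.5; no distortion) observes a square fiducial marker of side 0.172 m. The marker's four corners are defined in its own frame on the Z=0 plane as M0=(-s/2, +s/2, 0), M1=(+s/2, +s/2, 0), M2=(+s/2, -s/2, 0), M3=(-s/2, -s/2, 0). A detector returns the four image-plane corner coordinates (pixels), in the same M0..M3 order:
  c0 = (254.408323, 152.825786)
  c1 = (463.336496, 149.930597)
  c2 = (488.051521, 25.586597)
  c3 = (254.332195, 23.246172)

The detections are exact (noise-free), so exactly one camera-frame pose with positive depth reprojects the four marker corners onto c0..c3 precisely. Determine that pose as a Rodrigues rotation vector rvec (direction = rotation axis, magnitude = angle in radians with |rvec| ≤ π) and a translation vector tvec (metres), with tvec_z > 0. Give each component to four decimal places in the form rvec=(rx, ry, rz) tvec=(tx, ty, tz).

rvec=(0.4575, -0.1695, -0.0132) tvec=(0.0470, -0.1907, 0.6630)

Intrinsics K: fx=872.3, fy=476.1, cx=305.2, cy=228.5
Marker side s = 0.172 m; corners in marker frame (Z=0):
  M0 = (-0.0860, +0.0860, 0)
  M1 = (+0.0860, +0.0860, 0)
  M2 = (+0.0860, -0.0860, 0)
  M3 = (-0.0860, -0.0860, 0)
Detected image corners:
  c0 = (254.408323, 152.825786) px
  c1 = (463.336496, 149.930597) px
  c2 = (488.051521, 25.586597) px
  c3 = (254.332195, 23.246172) px
Planar DLT: solve 8×8 A·h = b for H (H[2,2]=1):
  H  [+1370.69457 +169.50442 +366.97558]
  H  [+18.71871 +796.25657 +91.52305]
  H  [+0.24121 +0.66466 +1.00000]
B = K⁻¹H; ‖b₁‖=1.508339, ‖b₂‖=1.508339; λ = 2/(‖b₁‖+‖b₂‖) = 0.662981, sign → tz>0 ⇒ λ=+0.662981
r₁ = λ·B[:,0] = (+0.98583,-0.05068,+0.15992); r₂ = λ·B[:,1] = (-0.02535,+0.89732,+0.44066)
r₃ = r₁×r₂ = (-0.16583,-0.43847,+0.88332); SVD([r₁ r₂ r₃]) → R = UVᵀ:
  R  [+0.98583 -0.02535 -0.16583]
  R  [-0.05068 +0.89732 -0.43847]
  R  [+0.15992 +0.44066 +0.88332]
t = (+0.04695, -0.19074, +0.66298) m
tr R = 2.766460; θ = arccos((tr R − 1)/2) = 0.488090 rad = 27.966°
axis k = ((R−Rᵀ)₃₂, (R−Rᵀ)₁₃, (R−Rᵀ)₂₁) / (2 sinθ) = (+0.937358, -0.347319, -0.027013)
rvec = θ·k = (+0.457515, -0.169523, -0.013185)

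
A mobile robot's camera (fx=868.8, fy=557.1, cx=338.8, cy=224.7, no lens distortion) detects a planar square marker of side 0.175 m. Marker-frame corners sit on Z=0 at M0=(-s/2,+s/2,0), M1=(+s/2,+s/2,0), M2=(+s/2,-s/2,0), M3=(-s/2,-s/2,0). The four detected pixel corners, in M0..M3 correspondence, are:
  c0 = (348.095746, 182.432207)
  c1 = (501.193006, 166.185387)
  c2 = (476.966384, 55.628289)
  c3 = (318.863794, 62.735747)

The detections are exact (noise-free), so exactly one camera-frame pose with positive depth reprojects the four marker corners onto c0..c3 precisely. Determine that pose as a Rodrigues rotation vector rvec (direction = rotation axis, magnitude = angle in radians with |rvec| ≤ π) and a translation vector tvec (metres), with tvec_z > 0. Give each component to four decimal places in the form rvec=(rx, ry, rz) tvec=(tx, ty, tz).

Intrinsics K: fx=868.8, fy=557.1, cx=338.8, cy=224.7
Marker side s = 0.175 m; corners in marker frame (Z=0):
  M0 = (-0.0875, +0.0875, 0)
  M1 = (+0.0875, +0.0875, 0)
  M2 = (+0.0875, -0.0875, 0)
  M3 = (-0.0875, -0.0875, 0)
Detected image corners:
  c0 = (348.095746, 182.432207) px
  c1 = (501.193006, 166.185387) px
  c2 = (476.966384, 55.628289) px
  c3 = (318.863794, 62.735747) px
Planar DLT: solve 8×8 A·h = b for H (H[2,2]=1):
  H  [+1079.92256 +194.96308 +414.56139]
  H  [-12.77271 +668.95734 +117.03249]
  H  [+0.46419 +0.10408 +1.00000]
B = K⁻¹H; ‖b₁‖=1.177902, ‖b₂‖=1.177902; λ = 2/(‖b₁‖+‖b₂‖) = 0.848967, sign → tz>0 ⇒ λ=+0.848967
r₁ = λ·B[:,0] = (+0.90159,-0.17841,+0.39408); r₂ = λ·B[:,1] = (+0.15606,+0.98379,+0.08836)
r₃ = r₁×r₂ = (-0.40345,-0.01817,+0.91482); SVD([r₁ r₂ r₃]) → R = UVᵀ:
  R  [+0.90159 +0.15606 -0.40345]
  R  [-0.17841 +0.98379 -0.01817]
  R  [+0.39408 +0.08836 +0.91482]
t = (+0.07403, -0.16407, +0.84897) m
tr R = 2.800202; θ = arccos((tr R − 1)/2) = 0.450796 rad = 25.829°
axis k = ((R−Rᵀ)₃₂, (R−Rᵀ)₁₃, (R−Rᵀ)₂₁) / (2 sinθ) = (+0.122250, -0.915270, -0.383844)
rvec = θ·k = (+0.055110, -0.412600, -0.173035)

rvec=(0.0551, -0.4126, -0.1730) tvec=(0.0740, -0.1641, 0.8490)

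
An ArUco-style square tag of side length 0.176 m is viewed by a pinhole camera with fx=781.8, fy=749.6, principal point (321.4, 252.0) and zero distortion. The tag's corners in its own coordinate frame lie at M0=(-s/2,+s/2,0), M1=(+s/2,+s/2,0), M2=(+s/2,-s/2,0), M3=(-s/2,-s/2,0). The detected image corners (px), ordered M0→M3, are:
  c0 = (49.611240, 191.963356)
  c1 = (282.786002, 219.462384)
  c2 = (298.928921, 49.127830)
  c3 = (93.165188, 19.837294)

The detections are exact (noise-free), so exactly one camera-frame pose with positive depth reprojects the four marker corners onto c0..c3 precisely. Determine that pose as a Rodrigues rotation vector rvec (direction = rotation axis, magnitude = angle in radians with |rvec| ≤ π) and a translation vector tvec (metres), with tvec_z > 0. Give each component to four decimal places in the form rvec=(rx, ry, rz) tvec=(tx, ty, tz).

Intrinsics K: fx=781.8, fy=749.6, cx=321.4, cy=252.0
Marker side s = 0.176 m; corners in marker frame (Z=0):
  M0 = (-0.0880, +0.0880, 0)
  M1 = (+0.0880, +0.0880, 0)
  M2 = (+0.0880, -0.0880, 0)
  M3 = (-0.0880, -0.0880, 0)
Detected image corners:
  c0 = (49.611240, 191.963356) px
  c1 = (282.786002, 219.462384) px
  c2 = (298.928921, 49.127830) px
  c3 = (93.165188, 19.837294) px
Planar DLT: solve 8×8 A·h = b for H (H[2,2]=1):
  H  [+1273.65657 -292.67171 +183.69660]
  H  [+182.44438 +890.42486 +115.14509]
  H  [+0.17322 -0.68608 +1.00000]
B = K⁻¹H; ‖b₁‖=1.578421, ‖b₂‖=1.578421; λ = 2/(‖b₁‖+‖b₂‖) = 0.633545, sign → tz>0 ⇒ λ=+0.633545
r₁ = λ·B[:,0] = (+0.98701,+0.11730,+0.10974); r₂ = λ·B[:,1] = (-0.05848,+0.89869,-0.43466)
r₃ = r₁×r₂ = (-0.14961,+0.42260,+0.89388); SVD([r₁ r₂ r₃]) → R = UVᵀ:
  R  [+0.98701 -0.05848 -0.14961]
  R  [+0.11730 +0.89869 +0.42260]
  R  [+0.10974 -0.43466 +0.89388]
t = (-0.11159, -0.11567, +0.63354) m
tr R = 2.779587; θ = arccos((tr R − 1)/2) = 0.473904 rad = 27.153°
axis k = ((R−Rᵀ)₃₂, (R−Rᵀ)₁₃, (R−Rᵀ)₂₁) / (2 sinθ) = (-0.939237, -0.284152, +0.192593)
rvec = θ·k = (-0.445108, -0.134661, +0.091271)

rvec=(-0.4451, -0.1347, 0.0913) tvec=(-0.1116, -0.1157, 0.6335)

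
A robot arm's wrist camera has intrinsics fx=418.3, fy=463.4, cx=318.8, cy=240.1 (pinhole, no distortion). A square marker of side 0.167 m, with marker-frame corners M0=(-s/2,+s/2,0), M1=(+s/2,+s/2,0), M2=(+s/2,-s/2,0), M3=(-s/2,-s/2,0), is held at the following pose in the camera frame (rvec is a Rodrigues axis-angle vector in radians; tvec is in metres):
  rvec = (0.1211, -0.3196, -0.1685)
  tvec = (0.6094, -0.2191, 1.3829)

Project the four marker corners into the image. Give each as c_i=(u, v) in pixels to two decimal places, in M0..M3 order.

Intrinsics K: fx=418.3, fy=463.4, cx=318.8, cy=240.1
Marker side s = 0.167 m; corners in marker frame (Z=0):
  M0 = (-0.0835, +0.0835, 0)
  M1 = (+0.0835, +0.0835, 0)
  M2 = (+0.0835, -0.0835, 0)
  M3 = (-0.0835, -0.0835, 0)
rvec = (0.1211, -0.3196, -0.1685), |rvec| = θ = 0.38105 rad = 21.833°
Rodrigues: sinθ=0.37190, 1−cosθ=0.07173; R = I + sinθ·[k]× + (1−cosθ)·[k]×²:
    [+0.93552 +0.14533 -0.32200]
    [-0.18357 +0.97873 -0.09159]
    [+0.30184 +0.14479 +0.94230]
t = (0.6094, -0.2191, 1.3829) m
M0: Pc = R·M0+t = (+0.54342, -0.12205, +1.36979); u = 418.3·(+0.54342)/1.36979 + 318.8 = 484.7473, v = 463.4·(-0.12205)/1.36979 + 240.1 = 198.8111
M1: Pc = R·M1+t = (+0.69965, -0.15270, +1.42019); u = 418.3·(+0.69965)/1.42019 + 318.8 = 524.8733, v = 463.4·(-0.15270)/1.42019 + 240.1 = 190.2736
M2: Pc = R·M2+t = (+0.67538, -0.31615, +1.39601); u = 418.3·(+0.67538)/1.39601 + 318.8 = 521.1703, v = 463.4·(-0.31615)/1.39601 + 240.1 = 135.1548
M3: Pc = R·M3+t = (+0.51915, -0.28550, +1.34561); u = 418.3·(+0.51915)/1.34561 + 318.8 = 480.1845, v = 463.4·(-0.28550)/1.34561 + 240.1 = 141.7809

c0=(484.75, 198.81) c1=(524.87, 190.27) c2=(521.17, 135.15) c3=(480.18, 141.78)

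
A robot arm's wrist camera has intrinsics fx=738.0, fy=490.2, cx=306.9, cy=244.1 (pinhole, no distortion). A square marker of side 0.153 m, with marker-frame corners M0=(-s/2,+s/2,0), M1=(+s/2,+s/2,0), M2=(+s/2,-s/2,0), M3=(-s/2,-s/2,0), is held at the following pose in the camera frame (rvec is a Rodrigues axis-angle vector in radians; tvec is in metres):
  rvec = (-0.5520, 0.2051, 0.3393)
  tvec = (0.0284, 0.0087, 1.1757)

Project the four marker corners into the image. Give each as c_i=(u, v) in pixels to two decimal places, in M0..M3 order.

c0=(262.08, 265.18) c1=(353.74, 283.39) c2=(385.79, 230.72) c3=(298.44, 215.41)

Intrinsics K: fx=738.0, fy=490.2, cx=306.9, cy=244.1
Marker side s = 0.153 m; corners in marker frame (Z=0):
  M0 = (-0.0765, +0.0765, 0)
  M1 = (+0.0765, +0.0765, 0)
  M2 = (+0.0765, -0.0765, 0)
  M3 = (-0.0765, -0.0765, 0)
rvec = (-0.5520, 0.2051, 0.3393), |rvec| = θ = 0.67963 rad = 38.940°
Rodrigues: sinθ=0.62850, 1−cosθ=0.22219; R = I + sinθ·[k]× + (1−cosθ)·[k]×²:
    [+0.92438 -0.36824 +0.09957]
    [+0.25931 +0.79804 +0.54395]
    [-0.27977 -0.47700 +0.83319]
t = (0.0284, 0.0087, 1.1757) m
M0: Pc = R·M0+t = (-0.07049, +0.04991, +1.16061); u = 738.0·(-0.07049)/1.16061 + 306.9 = 262.0802, v = 490.2·(+0.04991)/1.16061 + 244.1 = 265.1813
M1: Pc = R·M1+t = (+0.07095, +0.08959, +1.11781); u = 738.0·(+0.07095)/1.11781 + 306.9 = 353.7395, v = 490.2·(+0.08959)/1.11781 + 244.1 = 283.3876
M2: Pc = R·M2+t = (+0.12729, -0.03251, +1.19079); u = 738.0·(+0.12729)/1.19079 + 306.9 = 385.7862, v = 490.2·(-0.03251)/1.19079 + 244.1 = 230.7158
M3: Pc = R·M3+t = (-0.01415, -0.07219, +1.23359); u = 738.0·(-0.01415)/1.23359 + 306.9 = 298.4376, v = 490.2·(-0.07219)/1.23359 + 244.1 = 215.4143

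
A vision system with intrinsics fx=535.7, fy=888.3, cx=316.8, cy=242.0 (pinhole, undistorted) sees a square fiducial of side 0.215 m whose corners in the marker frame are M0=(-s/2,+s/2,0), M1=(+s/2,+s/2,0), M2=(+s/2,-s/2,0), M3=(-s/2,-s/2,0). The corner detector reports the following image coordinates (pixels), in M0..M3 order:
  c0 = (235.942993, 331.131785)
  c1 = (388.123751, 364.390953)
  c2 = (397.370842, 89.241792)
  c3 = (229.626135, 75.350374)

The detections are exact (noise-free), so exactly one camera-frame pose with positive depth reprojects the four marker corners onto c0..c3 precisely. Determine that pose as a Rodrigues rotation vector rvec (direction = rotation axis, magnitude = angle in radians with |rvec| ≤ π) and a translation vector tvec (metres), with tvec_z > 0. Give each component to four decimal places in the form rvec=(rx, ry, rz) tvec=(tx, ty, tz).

Intrinsics K: fx=535.7, fy=888.3, cx=316.8, cy=242.0
Marker side s = 0.215 m; corners in marker frame (Z=0):
  M0 = (-0.1075, +0.1075, 0)
  M1 = (+0.1075, +0.1075, 0)
  M2 = (+0.1075, -0.1075, 0)
  M3 = (-0.1075, -0.1075, 0)
Detected image corners:
  c0 = (235.942993, 331.131785) px
  c1 = (388.123751, 364.390953) px
  c2 = (397.370842, 89.241792) px
  c3 = (229.626135, 75.350374) px
Planar DLT: solve 8×8 A·h = b for H (H[2,2]=1):
  H  [+623.65848 +135.11561 +309.47004]
  H  [+30.28385 +1329.44959 +220.95590]
  H  [-0.37922 +0.44907 +1.00000]
B = K⁻¹H; ‖b₁‖=1.445854, ‖b₂‖=1.445854; λ = 2/(‖b₁‖+‖b₂‖) = 0.691633, sign → tz>0 ⇒ λ=+0.691633
r₁ = λ·B[:,0] = (+0.96030,+0.09503,-0.26228); r₂ = λ·B[:,1] = (-0.00923,+0.95050,+0.31059)
r₃ = r₁×r₂ = (+0.27881,-0.29584,+0.91364); SVD([r₁ r₂ r₃]) → R = UVᵀ:
  R  [+0.96030 -0.00923 +0.27881]
  R  [+0.09503 +0.95050 -0.29584]
  R  [-0.26228 +0.31059 +0.91364]
t = (-0.00946, -0.01638, +0.69163) m
tr R = 2.824440; θ = arccos((tr R − 1)/2) = 0.422125 rad = 24.186°
axis k = ((R−Rᵀ)₃₂, (R−Rᵀ)₁₃, (R−Rᵀ)₂₁) / (2 sinθ) = (+0.740096, +0.660354, +0.127245)
rvec = θ·k = (+0.312413, +0.278752, +0.053713)

rvec=(0.3124, 0.2788, 0.0537) tvec=(-0.0095, -0.0164, 0.6916)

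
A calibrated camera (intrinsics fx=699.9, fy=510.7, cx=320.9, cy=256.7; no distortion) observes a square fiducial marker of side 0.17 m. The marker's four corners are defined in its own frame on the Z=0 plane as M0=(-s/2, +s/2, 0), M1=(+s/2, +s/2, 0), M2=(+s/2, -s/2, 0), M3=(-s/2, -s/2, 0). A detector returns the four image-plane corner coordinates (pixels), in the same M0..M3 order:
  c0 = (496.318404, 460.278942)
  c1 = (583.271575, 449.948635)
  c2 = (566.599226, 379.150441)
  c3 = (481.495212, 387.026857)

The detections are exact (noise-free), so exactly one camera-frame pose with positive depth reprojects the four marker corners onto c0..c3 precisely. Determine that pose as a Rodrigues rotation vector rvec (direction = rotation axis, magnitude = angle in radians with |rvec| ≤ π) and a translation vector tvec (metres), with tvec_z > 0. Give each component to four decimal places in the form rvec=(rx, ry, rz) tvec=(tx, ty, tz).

rvec=(-0.2122, -0.2204, -0.0838) tvec=(0.3782, 0.3965, 1.2511)

Intrinsics K: fx=699.9, fy=510.7, cx=320.9, cy=256.7
Marker side s = 0.17 m; corners in marker frame (Z=0):
  M0 = (-0.0850, +0.0850, 0)
  M1 = (+0.0850, +0.0850, 0)
  M2 = (+0.0850, -0.0850, 0)
  M3 = (-0.0850, -0.0850, 0)
Detected image corners:
  c0 = (496.318404, 460.278942) px
  c1 = (583.271575, 449.948635) px
  c2 = (566.599226, 379.150441) px
  c3 = (481.495212, 387.026857) px
Planar DLT: solve 8×8 A·h = b for H (H[2,2]=1):
  H  [+601.86090 +7.90971 +532.47347]
  H  [+22.09578 +356.74673 +418.54343]
  H  [+0.18026 -0.15944 +1.00000]
B = K⁻¹H; ‖b₁‖=0.799308, ‖b₂‖=0.799308; λ = 2/(‖b₁‖+‖b₂‖) = 1.251083, sign → tz>0 ⇒ λ=+1.251083
r₁ = λ·B[:,0] = (+0.97244,-0.05923,+0.22552); r₂ = λ·B[:,1] = (+0.10559,+0.97420,-0.19947)
r₃ = r₁×r₂ = (-0.20789,+0.21778,+0.95360); SVD([r₁ r₂ r₃]) → R = UVᵀ:
  R  [+0.97244 +0.10559 -0.20789]
  R  [-0.05923 +0.97420 +0.21778]
  R  [+0.22552 -0.19947 +0.95360]
t = (+0.37819, +0.39647, +1.25108) m
tr R = 2.900235; θ = arccos((tr R − 1)/2) = 0.317184 rad = 18.173°
axis k = ((R−Rᵀ)₃₂, (R−Rᵀ)₁₃, (R−Rᵀ)₂₁) / (2 sinθ) = (-0.668904, -0.694803, -0.264227)
rvec = θ·k = (-0.212165, -0.220380, -0.083809)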